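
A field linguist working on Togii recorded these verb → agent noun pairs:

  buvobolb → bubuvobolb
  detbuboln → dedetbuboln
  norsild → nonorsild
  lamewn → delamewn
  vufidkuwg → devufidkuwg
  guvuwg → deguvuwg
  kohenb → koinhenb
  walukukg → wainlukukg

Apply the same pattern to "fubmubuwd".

"fubmubuwd" has second-to-last letter 'w'. The stems whose second-to-last letter is 'w' (lamewn → delamewn, vufidkuwg → devufidkuwg, guvuwg → deguvuwg) add the prefix de-.
So fubmubuwd → defubmubuwd.

defubmubuwd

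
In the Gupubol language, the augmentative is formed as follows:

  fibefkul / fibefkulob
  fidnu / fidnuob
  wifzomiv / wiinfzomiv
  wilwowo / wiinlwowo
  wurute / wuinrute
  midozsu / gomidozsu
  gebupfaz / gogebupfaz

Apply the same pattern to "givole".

fidnu and midozsu both end in -u yet inflect differently (fidnuob, gomidozsu), so the final letter is not what conditions the rule; the first letter is.
"givole" begins with g-. The one such stem in the data (gebupfaz → gogebupfaz) adds the prefix go-, so the same rule applies.
The other patterns: stems beginning with f- add -ob; stems beginning with w- insert -in- after the first vowel.
So givole → gogivole.

gogivole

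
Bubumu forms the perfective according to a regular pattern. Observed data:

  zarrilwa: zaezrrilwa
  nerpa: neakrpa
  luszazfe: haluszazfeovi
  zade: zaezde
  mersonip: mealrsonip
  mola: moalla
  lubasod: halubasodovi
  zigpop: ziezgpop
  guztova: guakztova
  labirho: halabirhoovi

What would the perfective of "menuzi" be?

guztova and zarrilwa both end in -a yet inflect differently (guakztova, zaezrrilwa), so the final letter is not what conditions the rule; the first letter is.
"menuzi" begins with m-. The stems beginning with m- (mola → moalla, mersonip → mealrsonip) insert -al- after the first vowel.
The other patterns: stems beginning with l- add ha- … -ovi around the stem; stems beginning with g- or n- insert -ak- after the first vowel; stems beginning with z- insert -ez- after the first vowel.
So menuzi → mealnuzi.

mealnuzi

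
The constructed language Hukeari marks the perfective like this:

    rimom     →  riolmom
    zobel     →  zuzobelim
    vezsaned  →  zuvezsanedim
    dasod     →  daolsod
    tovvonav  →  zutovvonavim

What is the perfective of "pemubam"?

zupemubamim

dasod and vezsaned both end in -d yet inflect differently (daolsod, zuvezsanedim), so the final letter is not what conditions the rule; the last vowel is.
"pemubam" has last vowel 'a'. The one such stem in the data (tovvonav → zutovvonavim) adds zu- … -im around the stem, so the same rule applies.
So pemubam → zupemubamim.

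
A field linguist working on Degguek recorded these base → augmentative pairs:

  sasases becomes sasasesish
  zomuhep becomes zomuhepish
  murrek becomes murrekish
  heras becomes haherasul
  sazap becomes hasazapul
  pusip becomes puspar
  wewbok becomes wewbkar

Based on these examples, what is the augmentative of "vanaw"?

havanawul

sasases and heras both end in -s yet inflect differently (sasasesish, haherasul), so the final letter is not what conditions the rule; the last vowel is.
"vanaw" has last vowel 'a'. The stems whose last vowel is 'a' (heras → haherasul, sazap → hasazapul) add ha- … -ul around the stem.
The other patterns: stems whose last vowel is 'e' add -ish; stems whose last vowel is 'i' or 'o' delete the last vowel and add -ar.
So vanaw → havanawul.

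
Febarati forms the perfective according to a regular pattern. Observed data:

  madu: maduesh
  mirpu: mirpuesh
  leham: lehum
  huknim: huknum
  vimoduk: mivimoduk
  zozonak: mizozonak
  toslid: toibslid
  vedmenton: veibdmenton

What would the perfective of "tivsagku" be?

tivsagkuesh

madu and vimoduk both have last vowel 'u' yet inflect differently (maduesh, mivimoduk), so the last vowel is not what conditions the rule; the final letter is.
"tivsagku" ends in -u. The stems ending in -u (madu → maduesh, mirpu → mirpuesh) add -esh.
So tivsagku → tivsagkuesh.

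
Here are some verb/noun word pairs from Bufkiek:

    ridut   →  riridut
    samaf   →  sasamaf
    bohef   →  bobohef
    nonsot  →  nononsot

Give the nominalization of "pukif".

Every pair shown (ridut → riridut, samaf → sasamaf, bohef → bobohef, …) follows the same rule: repeat the first consonant+vowel as a prefix.
So pukif → pupukif.

pupukif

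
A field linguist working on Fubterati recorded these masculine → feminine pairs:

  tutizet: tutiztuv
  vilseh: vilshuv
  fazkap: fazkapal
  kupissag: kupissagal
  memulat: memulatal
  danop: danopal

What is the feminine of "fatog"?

fatogal

tutizet and memulat both end in -t yet inflect differently (tutiztuv, memulatal), so the final letter is not what conditions the rule; the last vowel is.
"fatog" has last vowel 'o'. The one such stem in the data (danop → danopal) adds -al, so the same rule applies.
The other pattern: stems whose last vowel is 'e' delete the last vowel and add -uv.
So fatog → fatogal.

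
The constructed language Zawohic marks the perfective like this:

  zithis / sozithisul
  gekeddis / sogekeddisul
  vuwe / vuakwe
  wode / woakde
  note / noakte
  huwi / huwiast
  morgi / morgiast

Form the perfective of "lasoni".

lasoniast

zithis and huwi both have last vowel 'i' yet inflect differently (sozithisul, huwiast), so the last vowel is not what conditions the rule; the final letter is.
"lasoni" ends in -i. The stems ending in -i (huwi → huwiast, morgi → morgiast) add -ast.
So lasoni → lasoniast.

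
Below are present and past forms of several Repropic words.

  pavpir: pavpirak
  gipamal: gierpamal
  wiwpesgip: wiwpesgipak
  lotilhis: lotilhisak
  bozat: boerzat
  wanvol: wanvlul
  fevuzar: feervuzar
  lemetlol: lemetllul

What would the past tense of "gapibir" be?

gapibirak

"gapibir" has last vowel 'i'. The stems whose last vowel is 'i' (lotilhis → lotilhisak, pavpir → pavpirak, wiwpesgip → wiwpesgipak) add -ak.
The other patterns: stems whose last vowel is 'o' delete the last vowel and add -ul; stems whose last vowel is 'a' insert -er- after the first vowel.
So gapibir → gapibirak.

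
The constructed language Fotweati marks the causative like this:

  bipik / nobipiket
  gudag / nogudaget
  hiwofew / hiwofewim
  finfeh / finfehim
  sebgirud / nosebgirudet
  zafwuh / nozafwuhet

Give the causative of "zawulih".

"zawulih" has last vowel 'i'. The one such stem in the data (bipik → nobipiket) adds no- … -et around the stem, so the same rule applies.
So zawulih → nozawulihet.

nozawulihet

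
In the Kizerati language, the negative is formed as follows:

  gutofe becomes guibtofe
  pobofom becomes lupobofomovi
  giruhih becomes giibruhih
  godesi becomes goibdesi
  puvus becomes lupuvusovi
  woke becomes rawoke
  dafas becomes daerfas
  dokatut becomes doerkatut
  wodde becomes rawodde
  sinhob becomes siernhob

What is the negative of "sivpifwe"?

dafas and puvus both end in -s yet inflect differently (daerfas, lupuvusovi), so the final letter is not what conditions the rule; the first letter is.
"sivpifwe" begins with s-. The one such stem in the data (sinhob → siernhob) inserts -er- after the first vowel (as do dafas, dokatut), so the same rule applies.
The other patterns: stems beginning with g- insert -ib- after the first vowel; stems beginning with p- add lu- … -ovi around the stem; stems beginning with w- add the prefix ra-.
So sivpifwe → siervpifwe.

siervpifwe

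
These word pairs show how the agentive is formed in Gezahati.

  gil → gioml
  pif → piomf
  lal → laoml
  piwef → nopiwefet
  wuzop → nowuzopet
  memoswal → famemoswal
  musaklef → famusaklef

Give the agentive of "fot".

"fot" has 1 vowel. The stems with 1 vowel (gil → gioml, pif → piomf, lal → laoml) insert -om- after the first vowel.
The other patterns: stems with 2 vowels add no- … -et around the stem; stems with 3 vowels add the prefix fa-.
So fot → foomt.

foomt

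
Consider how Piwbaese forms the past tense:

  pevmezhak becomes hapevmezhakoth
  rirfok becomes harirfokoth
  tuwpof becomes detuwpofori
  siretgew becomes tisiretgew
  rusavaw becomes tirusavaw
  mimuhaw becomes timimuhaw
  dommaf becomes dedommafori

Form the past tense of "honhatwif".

dommaf and rusavaw both have last vowel 'a' yet inflect differently (dedommafori, tirusavaw), so the last vowel is not what conditions the rule; the final letter is.
"honhatwif" ends in -f. The stems ending in -f (dommaf → dedommafori, tuwpof → detuwpofori) add de- … -ori around the stem.
The other patterns: stems ending in -w add the prefix ti-; stems ending in -k add ha- … -oth around the stem.
So honhatwif → dehonhatwifori.

dehonhatwifori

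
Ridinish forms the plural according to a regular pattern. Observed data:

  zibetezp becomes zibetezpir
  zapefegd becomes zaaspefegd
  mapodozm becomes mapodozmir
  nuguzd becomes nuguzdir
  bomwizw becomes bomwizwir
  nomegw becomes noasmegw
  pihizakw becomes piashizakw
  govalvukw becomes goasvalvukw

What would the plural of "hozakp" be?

hoaszakp

bomwizw and govalvukw both end in -w yet inflect differently (bomwizwir, goasvalvukw), so the final letter is not what conditions the rule; the second-to-last letter is.
"hozakp" has second-to-last letter 'k'. The stems whose second-to-last letter is 'k' (govalvukw → goasvalvukw, pihizakw → piashizakw) insert -as- after the first vowel.
The other pattern: stems whose second-to-last letter is 'z' add -ir.
So hozakp → hoaszakp.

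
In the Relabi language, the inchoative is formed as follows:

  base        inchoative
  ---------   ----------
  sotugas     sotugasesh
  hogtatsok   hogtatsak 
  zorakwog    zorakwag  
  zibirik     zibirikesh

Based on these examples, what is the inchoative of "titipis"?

"titipis" has last vowel 'i'. The one such stem in the data (zibirik → zibirikesh) adds -esh, so the same rule applies.
The other pattern: stems whose last vowel is 'o' change the last vowel to 'a'.
So titipis → titipisesh.

titipisesh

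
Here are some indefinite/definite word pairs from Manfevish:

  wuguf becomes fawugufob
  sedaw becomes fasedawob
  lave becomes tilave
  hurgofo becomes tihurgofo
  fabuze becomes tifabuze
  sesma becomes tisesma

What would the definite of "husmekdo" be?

tihusmekdo

sedaw and sesma both have last vowel 'a' yet inflect differently (fasedawob, tisesma), so the last vowel is not what conditions the rule; whether the stem ends in a vowel or a consonant is.
"husmekdo" ends in a vowel. The stems ending in a vowel (lave → tilave, hurgofo → tihurgofo, fabuze → tifabuze) add the prefix ti-.
So husmekdo → tihusmekdo.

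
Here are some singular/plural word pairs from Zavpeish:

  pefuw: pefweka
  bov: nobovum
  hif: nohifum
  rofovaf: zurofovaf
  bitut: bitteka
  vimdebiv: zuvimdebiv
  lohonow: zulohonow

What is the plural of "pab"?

"pab" has 1 vowel. The stems with 1 vowel (bov → nobovum, hif → nohifum) add no- … -um around the stem.
The other patterns: stems with 2 vowels delete the last vowel and add -eka; stems with 3 vowels add the prefix zu-.
So pab → nopabum.

nopabum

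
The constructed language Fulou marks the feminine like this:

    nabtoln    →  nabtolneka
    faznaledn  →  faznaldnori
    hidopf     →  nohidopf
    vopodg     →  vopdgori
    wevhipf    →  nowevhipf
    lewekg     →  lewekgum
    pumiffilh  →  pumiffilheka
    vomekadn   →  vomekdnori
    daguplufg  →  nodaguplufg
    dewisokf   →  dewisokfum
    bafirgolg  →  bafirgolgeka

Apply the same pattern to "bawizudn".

bawizdnori

"bawizudn" has second-to-last letter 'd'. The stems whose second-to-last letter is 'd' (faznaledn → faznaldnori, vopodg → vopdgori, vomekadn → vomekdnori) delete the last vowel and add -ori.
The other patterns: stems whose second-to-last letter is 'l' add -eka; stems whose second-to-last letter is 'f' or 'p' add the prefix no-; stems whose second-to-last letter is 'k' add -um.
So bawizudn → bawizdnori.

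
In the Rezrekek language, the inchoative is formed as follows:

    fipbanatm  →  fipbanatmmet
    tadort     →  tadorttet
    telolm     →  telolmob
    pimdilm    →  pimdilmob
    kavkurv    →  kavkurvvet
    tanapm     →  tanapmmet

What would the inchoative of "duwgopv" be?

duwgopvvet

telolm and tanapm both end in -m yet inflect differently (telolmob, tanapmmet), so the final letter is not what conditions the rule; the second-to-last letter is.
"duwgopv" has second-to-last letter 'p'. The one such stem in the data (tanapm → tanapmmet) doubles the final consonant and adds -et (as do fipbanatm, tadort), so the same rule applies.
The other pattern: stems whose second-to-last letter is 'l' add -ob.
So duwgopv → duwgopvvet.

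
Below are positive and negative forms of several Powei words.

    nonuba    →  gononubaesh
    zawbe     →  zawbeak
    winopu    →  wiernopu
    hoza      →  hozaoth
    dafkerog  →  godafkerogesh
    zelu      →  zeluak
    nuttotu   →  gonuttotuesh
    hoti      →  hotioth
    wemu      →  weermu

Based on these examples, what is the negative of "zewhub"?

wemu and zelu both end in -u yet inflect differently (weermu, zeluak), so the final letter is not what conditions the rule; the first letter is.
"zewhub" begins with z-. The stems beginning with z- (zelu → zeluak, zawbe → zawbeak) add -ak.
So zewhub → zewhubak.

zewhubak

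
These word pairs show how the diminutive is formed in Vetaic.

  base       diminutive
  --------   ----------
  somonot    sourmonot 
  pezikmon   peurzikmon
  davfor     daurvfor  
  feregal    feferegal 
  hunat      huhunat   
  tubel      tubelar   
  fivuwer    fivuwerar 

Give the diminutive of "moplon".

mourplon

somonot and hunat both end in -t yet inflect differently (sourmonot, huhunat), so the final letter is not what conditions the rule; the last vowel is.
"moplon" has last vowel 'o'. The stems whose last vowel is 'o' (somonot → sourmonot, pezikmon → peurzikmon, davfor → daurvfor) insert -ur- after the first vowel.
The other patterns: stems whose last vowel is 'a' repeat the first consonant+vowel as a prefix; stems whose last vowel is 'e' add -ar.
So moplon → mourplon.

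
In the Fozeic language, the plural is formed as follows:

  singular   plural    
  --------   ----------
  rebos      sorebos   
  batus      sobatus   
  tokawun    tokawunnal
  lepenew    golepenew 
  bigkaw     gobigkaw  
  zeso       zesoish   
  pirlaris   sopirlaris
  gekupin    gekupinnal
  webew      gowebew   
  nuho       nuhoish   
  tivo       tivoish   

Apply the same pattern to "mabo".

"mabo" ends in -o. The stems ending in -o (nuho → nuhoish, tivo → tivoish, zeso → zesoish) add -ish.
So mabo → maboish.

maboish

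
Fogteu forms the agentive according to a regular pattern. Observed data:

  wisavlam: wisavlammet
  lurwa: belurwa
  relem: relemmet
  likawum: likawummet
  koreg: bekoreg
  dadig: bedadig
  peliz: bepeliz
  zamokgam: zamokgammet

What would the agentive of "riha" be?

wisavlam and lurwa both have last vowel 'a' yet inflect differently (wisavlammet, belurwa), so the last vowel is not what conditions the rule; the final letter is.
"riha" ends in -a. The one such stem in the data (lurwa → belurwa) adds the prefix be-, so the same rule applies.
So riha → beriha.

beriha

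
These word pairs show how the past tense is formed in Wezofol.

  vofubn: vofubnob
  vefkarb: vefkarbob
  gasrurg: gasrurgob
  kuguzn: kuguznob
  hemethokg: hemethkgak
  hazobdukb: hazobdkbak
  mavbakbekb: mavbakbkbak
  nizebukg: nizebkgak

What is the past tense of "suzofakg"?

nizebukg and gasrurg both end in -g yet inflect differently (nizebkgak, gasrurgob), so the final letter is not what conditions the rule; the second-to-last letter is.
"suzofakg" has second-to-last letter 'k'. The stems whose second-to-last letter is 'k' (mavbakbekb → mavbakbkbak, hazobdukb → hazobdkbak, nizebukg → nizebkgak) delete the last vowel and add -ak.
So suzofakg → suzofkgak.

suzofkgak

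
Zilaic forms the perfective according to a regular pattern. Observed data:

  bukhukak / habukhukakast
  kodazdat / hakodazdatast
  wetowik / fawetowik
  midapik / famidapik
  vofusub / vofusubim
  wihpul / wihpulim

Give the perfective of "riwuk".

bukhukak and wetowik both end in -k yet inflect differently (habukhukakast, fawetowik), so the final letter is not what conditions the rule; the last vowel is.
"riwuk" has last vowel 'u'. The stems whose last vowel is 'u' (vofusub → vofusubim, wihpul → wihpulim) add -im.
So riwuk → riwukim.

riwukim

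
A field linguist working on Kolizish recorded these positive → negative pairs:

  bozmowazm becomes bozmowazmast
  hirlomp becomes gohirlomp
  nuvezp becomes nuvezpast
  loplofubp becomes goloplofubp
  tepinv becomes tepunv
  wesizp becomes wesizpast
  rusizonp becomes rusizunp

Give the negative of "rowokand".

rowokund

"rowokand" has second-to-last letter 'n'. The stems whose second-to-last letter is 'n' (tepinv → tepunv, rusizonp → rusizunp) change the last vowel to 'u'.
The other patterns: stems whose second-to-last letter is 'z' add -ast; stems whose second-to-last letter is 'b' or 'm' add the prefix go-.
So rowokand → rowokund.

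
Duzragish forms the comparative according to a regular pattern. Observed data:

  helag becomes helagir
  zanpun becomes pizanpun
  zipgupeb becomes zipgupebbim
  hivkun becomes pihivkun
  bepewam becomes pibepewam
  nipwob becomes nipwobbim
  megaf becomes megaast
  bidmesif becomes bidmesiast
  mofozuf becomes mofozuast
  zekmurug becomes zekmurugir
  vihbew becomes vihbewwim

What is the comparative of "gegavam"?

helag and megaf both have last vowel 'a' yet inflect differently (helagir, megaast), so the last vowel is not what conditions the rule; the final letter is.
"gegavam" ends in -m. The one such stem in the data (bepewam → pibepewam) adds the prefix pi-, so the same rule applies.
The other patterns: stems ending in -g add -ir; stems ending in -b or -w double the final consonant and add -im; stems ending in -f drop the final letter and add -ast.
So gegavam → pigegavam.

pigegavam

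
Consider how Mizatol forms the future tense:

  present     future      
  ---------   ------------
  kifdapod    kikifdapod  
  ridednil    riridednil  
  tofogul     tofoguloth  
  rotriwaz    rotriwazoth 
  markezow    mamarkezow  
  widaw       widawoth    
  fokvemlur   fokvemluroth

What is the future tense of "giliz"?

gigiliz

"giliz" has last vowel 'i'. The one such stem in the data (ridednil → riridednil) repeats the first consonant+vowel as a prefix (as do markezow, kifdapod), so the same rule applies.
The other pattern: stems whose last vowel is 'a' or 'u' add -oth.
So giliz → gigiliz.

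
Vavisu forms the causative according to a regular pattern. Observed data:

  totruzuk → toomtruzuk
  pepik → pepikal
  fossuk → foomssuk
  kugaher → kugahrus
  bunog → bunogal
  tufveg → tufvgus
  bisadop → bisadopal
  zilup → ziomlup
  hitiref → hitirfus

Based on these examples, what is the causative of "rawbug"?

"rawbug" has last vowel 'u'. The stems whose last vowel is 'u' (zilup → ziomlup, fossuk → foomssuk, totruzuk → toomtruzuk) insert -om- after the first vowel.
So rawbug → raomwbug.

raomwbug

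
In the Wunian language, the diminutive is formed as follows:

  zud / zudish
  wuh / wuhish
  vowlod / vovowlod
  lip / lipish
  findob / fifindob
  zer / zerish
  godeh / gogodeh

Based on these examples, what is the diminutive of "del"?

delish

zud and vowlod both end in -d yet inflect differently (zudish, vovowlod), so the final letter is not what conditions the rule; the number of vowels is.
"del" has 1 vowel. The stems with 1 vowel (zud → zudish, lip → lipish, zer → zerish) add -ish.
So del → delish.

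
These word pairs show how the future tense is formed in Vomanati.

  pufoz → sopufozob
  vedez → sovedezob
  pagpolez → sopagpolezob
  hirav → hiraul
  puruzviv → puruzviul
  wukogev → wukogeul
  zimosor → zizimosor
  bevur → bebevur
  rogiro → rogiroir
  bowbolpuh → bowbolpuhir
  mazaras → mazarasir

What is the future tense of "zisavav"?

"zisavav" ends in -v. The stems ending in -v (hirav → hiraul, puruzviv → puruzviul, wukogev → wukogeul) drop the final letter and add -ul.
The other patterns: stems ending in -z add so- … -ob around the stem; stems ending in -r repeat the first consonant+vowel as a prefix; stems ending in -h, -o or -s add -ir.
So zisavav → zisavaul.

zisavaul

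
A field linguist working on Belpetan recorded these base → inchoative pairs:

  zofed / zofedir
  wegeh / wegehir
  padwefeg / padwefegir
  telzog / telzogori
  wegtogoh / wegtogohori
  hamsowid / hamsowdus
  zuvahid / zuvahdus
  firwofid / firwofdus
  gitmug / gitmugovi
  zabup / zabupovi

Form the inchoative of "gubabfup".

gubabfupovi

padwefeg and telzog both end in -g yet inflect differently (padwefegir, telzogori), so the final letter is not what conditions the rule; the last vowel is.
"gubabfup" has last vowel 'u'. The stems whose last vowel is 'u' (gitmug → gitmugovi, zabup → zabupovi) add -ovi.
So gubabfup → gubabfupovi.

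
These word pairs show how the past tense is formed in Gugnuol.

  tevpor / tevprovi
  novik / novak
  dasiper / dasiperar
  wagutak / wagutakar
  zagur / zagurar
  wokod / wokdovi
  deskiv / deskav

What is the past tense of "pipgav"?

"pipgav" has last vowel 'a'. The one such stem in the data (wagutak → wagutakar) adds -ar, so the same rule applies.
The other patterns: stems whose last vowel is 'o' delete the last vowel and add -ovi; stems whose last vowel is 'i' change the last vowel to 'a'.
So pipgav → pipgavar.

pipgavar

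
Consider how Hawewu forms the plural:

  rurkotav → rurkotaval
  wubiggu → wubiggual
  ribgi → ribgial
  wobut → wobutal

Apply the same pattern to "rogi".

Every pair shown (rurkotav → rurkotaval, wubiggu → wubiggual, ribgi → ribgial, …) follows the same rule: add -al.
So rogi → rogial.

rogial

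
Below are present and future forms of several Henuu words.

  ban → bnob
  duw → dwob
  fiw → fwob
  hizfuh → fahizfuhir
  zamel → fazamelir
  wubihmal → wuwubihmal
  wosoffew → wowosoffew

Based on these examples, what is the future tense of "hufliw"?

fahufliwir

zamel and wubihmal both end in -l yet inflect differently (fazamelir, wuwubihmal), so the final letter is not what conditions the rule; the number of vowels is.
"hufliw" has 2 vowels. The stems with 2 vowels (hizfuh → fahizfuhir, zamel → fazamelir) add fa- … -ir around the stem.
The other patterns: stems with 1 vowel delete the last vowel and add -ob; stems with 3 vowels repeat the first consonant+vowel as a prefix.
So hufliw → fahufliwir.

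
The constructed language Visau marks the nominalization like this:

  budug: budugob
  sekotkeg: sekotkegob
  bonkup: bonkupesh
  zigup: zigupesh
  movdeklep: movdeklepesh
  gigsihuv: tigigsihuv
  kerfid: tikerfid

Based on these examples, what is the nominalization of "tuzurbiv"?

tituzurbiv

"tuzurbiv" ends in -v. The one such stem in the data (gigsihuv → tigigsihuv) adds the prefix ti-, so the same rule applies.
So tuzurbiv → tituzurbiv.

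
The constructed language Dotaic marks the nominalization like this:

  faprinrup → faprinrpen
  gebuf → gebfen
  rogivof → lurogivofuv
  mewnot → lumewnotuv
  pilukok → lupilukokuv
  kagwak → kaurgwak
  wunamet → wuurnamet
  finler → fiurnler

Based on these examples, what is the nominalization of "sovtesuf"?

sovtesfen

gebuf and rogivof both end in -f yet inflect differently (gebfen, lurogivofuv), so the final letter is not what conditions the rule; the last vowel is.
"sovtesuf" has last vowel 'u'. The stems whose last vowel is 'u' (faprinrup → faprinrpen, gebuf → gebfen) delete the last vowel and add -en.
So sovtesuf → sovtesfen.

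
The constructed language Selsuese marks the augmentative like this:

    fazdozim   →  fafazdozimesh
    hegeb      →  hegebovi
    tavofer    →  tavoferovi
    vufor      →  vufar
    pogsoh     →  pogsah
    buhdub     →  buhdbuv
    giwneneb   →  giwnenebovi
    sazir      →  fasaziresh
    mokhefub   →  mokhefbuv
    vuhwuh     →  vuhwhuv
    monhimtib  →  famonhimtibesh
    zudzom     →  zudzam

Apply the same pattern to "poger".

"poger" has last vowel 'e'. The stems whose last vowel is 'e' (tavofer → tavoferovi, hegeb → hegebovi, giwneneb → giwnenebovi) add -ovi.
So poger → pogerovi.

pogerovi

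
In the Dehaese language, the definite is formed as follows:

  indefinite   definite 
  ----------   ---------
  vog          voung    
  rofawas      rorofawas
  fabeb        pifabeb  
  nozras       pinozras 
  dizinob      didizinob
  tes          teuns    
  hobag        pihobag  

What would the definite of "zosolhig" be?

zozosolhig

vog and hobag both end in -g yet inflect differently (voung, pihobag), so the final letter is not what conditions the rule; the number of vowels is.
"zosolhig" has 3 vowels. The stems with 3 vowels (dizinob → didizinob, rofawas → rorofawas) repeat the first consonant+vowel as a prefix.
So zosolhig → zozosolhig.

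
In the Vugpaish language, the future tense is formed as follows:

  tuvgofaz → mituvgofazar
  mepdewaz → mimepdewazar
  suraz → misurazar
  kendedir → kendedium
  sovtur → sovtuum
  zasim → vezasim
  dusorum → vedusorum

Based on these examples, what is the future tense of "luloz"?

kendedir and zasim both have last vowel 'i' yet inflect differently (kendedium, vezasim), so the last vowel is not what conditions the rule; the final letter is.
"luloz" ends in -z. The stems ending in -z (tuvgofaz → mituvgofazar, mepdewaz → mimepdewazar, suraz → misurazar) add mi- … -ar around the stem.
So luloz → milulozar.

milulozar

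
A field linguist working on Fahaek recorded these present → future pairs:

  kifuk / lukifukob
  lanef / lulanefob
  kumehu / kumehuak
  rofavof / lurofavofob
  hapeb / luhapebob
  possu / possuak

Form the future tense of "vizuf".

luvizufob

kumehu and kifuk both have last vowel 'u' yet inflect differently (kumehuak, lukifukob), so the last vowel is not what conditions the rule; whether the stem ends in a vowel or a consonant is.
"vizuf" ends in a consonant. The stems ending in a consonant (kifuk → lukifukob, rofavof → lurofavofob, lanef → lulanefob) add lu- … -ob around the stem.
The other pattern: stems ending in a vowel add -ak.
So vizuf → luvizufob.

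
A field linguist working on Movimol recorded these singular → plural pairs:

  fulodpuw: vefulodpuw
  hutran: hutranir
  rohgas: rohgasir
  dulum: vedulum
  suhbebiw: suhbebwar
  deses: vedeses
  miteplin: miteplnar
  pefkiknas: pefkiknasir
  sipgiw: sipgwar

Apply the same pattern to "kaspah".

miteplin and hutran both end in -n yet inflect differently (miteplnar, hutranir), so the final letter is not what conditions the rule; the last vowel is.
"kaspah" has last vowel 'a'. The stems whose last vowel is 'a' (rohgas → rohgasir, hutran → hutranir, pefkiknas → pefkiknasir) add -ir.
So kaspah → kaspahir.

kaspahir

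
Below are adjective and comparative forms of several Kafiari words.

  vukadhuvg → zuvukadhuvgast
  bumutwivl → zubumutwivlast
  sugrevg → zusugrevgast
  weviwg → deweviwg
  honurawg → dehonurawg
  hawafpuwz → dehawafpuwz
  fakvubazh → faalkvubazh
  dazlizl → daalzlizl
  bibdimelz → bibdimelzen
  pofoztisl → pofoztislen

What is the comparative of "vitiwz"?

devitiwz

vukadhuvg and weviwg both end in -g yet inflect differently (zuvukadhuvgast, deweviwg), so the final letter is not what conditions the rule; the second-to-last letter is.
"vitiwz" has second-to-last letter 'w'. The stems whose second-to-last letter is 'w' (weviwg → deweviwg, honurawg → dehonurawg, hawafpuwz → dehawafpuwz) add the prefix de-.
So vitiwz → devitiwz.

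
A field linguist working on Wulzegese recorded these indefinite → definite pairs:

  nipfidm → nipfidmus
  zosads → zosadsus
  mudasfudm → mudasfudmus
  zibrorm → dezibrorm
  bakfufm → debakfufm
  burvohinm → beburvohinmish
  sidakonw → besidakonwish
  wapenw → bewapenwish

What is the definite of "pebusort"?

depebusort

nipfidm and zibrorm both end in -m yet inflect differently (nipfidmus, dezibrorm), so the final letter is not what conditions the rule; the second-to-last letter is.
"pebusort" has second-to-last letter 'r'. The one such stem in the data (zibrorm → dezibrorm) adds the prefix de-, so the same rule applies.
The other patterns: stems whose second-to-last letter is 'd' add -us; stems whose second-to-last letter is 'n' add be- … -ish around the stem.
So pebusort → depebusort.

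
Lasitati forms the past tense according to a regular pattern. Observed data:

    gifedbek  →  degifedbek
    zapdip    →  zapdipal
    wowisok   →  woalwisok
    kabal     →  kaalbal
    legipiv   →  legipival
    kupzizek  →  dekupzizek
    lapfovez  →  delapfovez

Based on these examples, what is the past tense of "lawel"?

delawel

kupzizek and wowisok both end in -k yet inflect differently (dekupzizek, woalwisok), so the final letter is not what conditions the rule; the last vowel is.
"lawel" has last vowel 'e'. The stems whose last vowel is 'e' (kupzizek → dekupzizek, gifedbek → degifedbek, lapfovez → delapfovez) add the prefix de-.
The other patterns: stems whose last vowel is 'i' add -al; stems whose last vowel is 'a' or 'o' insert -al- after the first vowel.
So lawel → delawel.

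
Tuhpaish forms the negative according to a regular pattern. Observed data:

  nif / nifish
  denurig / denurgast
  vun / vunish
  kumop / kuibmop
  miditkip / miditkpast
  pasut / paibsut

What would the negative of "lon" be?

lonish

kumop and miditkip both end in -p yet inflect differently (kuibmop, miditkpast), so the final letter is not what conditions the rule; the number of vowels is.
"lon" has 1 vowel. The stems with 1 vowel (nif → nifish, vun → vunish) add -ish.
So lon → lonish.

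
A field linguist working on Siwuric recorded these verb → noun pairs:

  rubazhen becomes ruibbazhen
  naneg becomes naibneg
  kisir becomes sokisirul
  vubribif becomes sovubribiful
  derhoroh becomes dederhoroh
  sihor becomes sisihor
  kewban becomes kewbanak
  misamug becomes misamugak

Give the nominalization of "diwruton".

didiwruton

"diwruton" has last vowel 'o'. The stems whose last vowel is 'o' (derhoroh → dederhoroh, sihor → sisihor) repeat the first consonant+vowel as a prefix.
So diwruton → didiwruton.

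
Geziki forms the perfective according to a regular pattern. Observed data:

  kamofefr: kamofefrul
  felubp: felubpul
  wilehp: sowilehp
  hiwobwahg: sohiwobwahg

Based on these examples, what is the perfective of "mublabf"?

"mublabf" has second-to-last letter 'b'. The one such stem in the data (felubp → felubpul) adds -ul, so the same rule applies.
The other pattern: stems whose second-to-last letter is 'h' add the prefix so-.
So mublabf → mublabful.

mublabful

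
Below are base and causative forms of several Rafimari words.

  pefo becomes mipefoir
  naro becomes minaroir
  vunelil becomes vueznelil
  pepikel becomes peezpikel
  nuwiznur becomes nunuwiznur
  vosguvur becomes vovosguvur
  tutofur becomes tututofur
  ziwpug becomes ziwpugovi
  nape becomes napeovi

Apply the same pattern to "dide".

dideovi

"dide" ends in -e. The one such stem in the data (nape → napeovi) adds -ovi, so the same rule applies.
The other patterns: stems ending in -o add mi- … -ir around the stem; stems ending in -l insert -ez- after the first vowel; stems ending in -r repeat the first consonant+vowel as a prefix.
So dide → dideovi.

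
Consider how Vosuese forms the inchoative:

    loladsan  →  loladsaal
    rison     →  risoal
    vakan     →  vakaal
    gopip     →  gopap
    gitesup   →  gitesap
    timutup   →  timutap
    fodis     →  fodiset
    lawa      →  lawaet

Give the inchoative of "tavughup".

"tavughup" ends in -p. The stems ending in -p (gopip → gopap, gitesup → gitesap, timutup → timutap) change the last vowel to 'a'.
The other patterns: stems ending in -n drop the final letter and add -al; stems ending in -a or -s add -et.
So tavughup → tavughap.

tavughap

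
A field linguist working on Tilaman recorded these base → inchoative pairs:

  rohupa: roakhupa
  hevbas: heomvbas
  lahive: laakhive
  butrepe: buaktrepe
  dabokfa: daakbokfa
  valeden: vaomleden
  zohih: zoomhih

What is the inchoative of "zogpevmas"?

"zogpevmas" ends in a consonant. The stems ending in a consonant (valeden → vaomleden, zohih → zoomhih, hevbas → heomvbas) insert -om- after the first vowel.
So zogpevmas → zoomgpevmas.

zoomgpevmas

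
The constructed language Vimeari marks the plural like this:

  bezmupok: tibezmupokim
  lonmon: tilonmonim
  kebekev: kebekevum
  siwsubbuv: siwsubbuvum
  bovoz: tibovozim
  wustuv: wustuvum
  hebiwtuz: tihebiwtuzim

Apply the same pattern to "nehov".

"nehov" ends in -v. The stems ending in -v (wustuv → wustuvum, siwsubbuv → siwsubbuvum, kebekev → kebekevum) add -um.
The other pattern: stems ending in -k, -n or -z add ti- … -im around the stem.
So nehov → nehovum.

nehovum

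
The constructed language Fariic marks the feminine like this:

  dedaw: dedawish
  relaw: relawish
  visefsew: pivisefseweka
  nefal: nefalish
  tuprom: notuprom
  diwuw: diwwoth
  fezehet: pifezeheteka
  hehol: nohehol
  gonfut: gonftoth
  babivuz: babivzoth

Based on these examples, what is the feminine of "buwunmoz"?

hehol and nefal both end in -l yet inflect differently (nohehol, nefalish), so the final letter is not what conditions the rule; the last vowel is.
"buwunmoz" has last vowel 'o'. The stems whose last vowel is 'o' (tuprom → notuprom, hehol → nohehol) add the prefix no-.
The other patterns: stems whose last vowel is 'e' add pi- … -eka around the stem; stems whose last vowel is 'a' add -ish; stems whose last vowel is 'u' delete the last vowel and add -oth.
So buwunmoz → nobuwunmoz.

nobuwunmoz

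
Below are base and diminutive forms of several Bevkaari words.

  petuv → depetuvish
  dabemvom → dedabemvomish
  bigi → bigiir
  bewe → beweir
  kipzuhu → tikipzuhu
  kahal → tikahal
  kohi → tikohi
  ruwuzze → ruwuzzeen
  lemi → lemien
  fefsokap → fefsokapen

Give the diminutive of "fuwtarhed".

fuwtarheden

"fuwtarhed" begins with f-. The one such stem in the data (fefsokap → fefsokapen) adds -en, so the same rule applies.
The other patterns: stems beginning with d- or p- add de- … -ish around the stem; stems beginning with b- add -ir; stems beginning with k- add the prefix ti-.
So fuwtarhed → fuwtarheden.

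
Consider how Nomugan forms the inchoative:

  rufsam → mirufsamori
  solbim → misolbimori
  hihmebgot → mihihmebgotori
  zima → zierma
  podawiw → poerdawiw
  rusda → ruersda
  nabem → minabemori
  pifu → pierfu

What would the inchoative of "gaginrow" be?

"gaginrow" ends in -w. The one such stem in the data (podawiw → poerdawiw) inserts -er- after the first vowel (as do rusda, zima), so the same rule applies.
So gaginrow → gaerginrow.

gaerginrow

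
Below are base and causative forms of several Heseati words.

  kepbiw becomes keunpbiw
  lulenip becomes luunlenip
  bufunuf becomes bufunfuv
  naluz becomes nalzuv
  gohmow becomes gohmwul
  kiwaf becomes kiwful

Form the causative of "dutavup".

"dutavup" has last vowel 'u'. The stems whose last vowel is 'u' (bufunuf → bufunfuv, naluz → nalzuv) delete the last vowel and add -uv.
So dutavup → dutavpuv.

dutavpuv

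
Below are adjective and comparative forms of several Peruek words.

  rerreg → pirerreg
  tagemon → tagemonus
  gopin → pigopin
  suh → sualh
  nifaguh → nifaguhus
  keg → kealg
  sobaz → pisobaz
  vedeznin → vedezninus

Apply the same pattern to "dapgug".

pidapgug

"dapgug" has 2 vowels. The stems with 2 vowels (gopin → pigopin, sobaz → pisobaz, rerreg → pirerreg) add the prefix pi-.
So dapgug → pidapgug.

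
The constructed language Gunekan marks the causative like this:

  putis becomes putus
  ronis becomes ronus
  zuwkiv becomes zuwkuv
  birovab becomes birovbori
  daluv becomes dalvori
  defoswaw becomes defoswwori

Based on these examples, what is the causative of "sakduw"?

sakdwori

"sakduw" has last vowel 'u'. The one such stem in the data (daluv → dalvori) deletes the last vowel and adds -ori (as do birovab, defoswaw), so the same rule applies.
The other pattern: stems whose last vowel is 'i' change the last vowel to 'u'.
So sakduw → sakdwori.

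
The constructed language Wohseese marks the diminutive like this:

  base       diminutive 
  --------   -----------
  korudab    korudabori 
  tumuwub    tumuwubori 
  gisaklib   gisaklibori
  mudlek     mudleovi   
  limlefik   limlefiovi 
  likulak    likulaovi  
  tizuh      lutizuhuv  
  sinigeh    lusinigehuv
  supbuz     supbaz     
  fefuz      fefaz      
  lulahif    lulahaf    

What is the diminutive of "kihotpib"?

gisaklib and limlefik both have last vowel 'i' yet inflect differently (gisaklibori, limlefiovi), so the last vowel is not what conditions the rule; the final letter is.
"kihotpib" ends in -b. The stems ending in -b (korudab → korudabori, tumuwub → tumuwubori, gisaklib → gisaklibori) add -ori.
The other patterns: stems ending in -k drop the final letter and add -ovi; stems ending in -h add lu- … -uv around the stem; stems ending in -f or -z change the last vowel to 'a'.
So kihotpib → kihotpibori.

kihotpibori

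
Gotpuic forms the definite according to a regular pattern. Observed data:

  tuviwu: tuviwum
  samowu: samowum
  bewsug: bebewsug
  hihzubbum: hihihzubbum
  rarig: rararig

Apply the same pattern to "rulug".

rurulug

tuviwu and bewsug both have last vowel 'u' yet inflect differently (tuviwum, bebewsug), so the last vowel is not what conditions the rule; whether the stem ends in a vowel or a consonant is.
"rulug" ends in a consonant. The stems ending in a consonant (bewsug → bebewsug, hihzubbum → hihihzubbum, rarig → rararig) repeat the first consonant+vowel as a prefix.
So rulug → rurulug.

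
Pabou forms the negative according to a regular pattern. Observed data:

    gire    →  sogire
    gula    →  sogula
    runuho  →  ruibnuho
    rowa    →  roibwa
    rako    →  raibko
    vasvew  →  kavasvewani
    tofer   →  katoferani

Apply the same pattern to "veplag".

kaveplagani

gula and rowa both end in -a yet inflect differently (sogula, roibwa), so the final letter is not what conditions the rule; the first letter is.
"veplag" begins with v-. The one such stem in the data (vasvew → kavasvewani) adds ka- … -ani around the stem, so the same rule applies.
The other patterns: stems beginning with g- add the prefix so-; stems beginning with r- insert -ib- after the first vowel.
So veplag → kaveplagani.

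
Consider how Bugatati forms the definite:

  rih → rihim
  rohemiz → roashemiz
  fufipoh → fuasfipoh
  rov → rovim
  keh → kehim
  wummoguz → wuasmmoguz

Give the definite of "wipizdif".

wiaspizdif

"wipizdif" has 3 vowels. The stems with 3 vowels (rohemiz → roashemiz, fufipoh → fuasfipoh, wummoguz → wuasmmoguz) insert -as- after the first vowel.
The other pattern: stems with 1 vowel add -im.
So wipizdif → wiaspizdif.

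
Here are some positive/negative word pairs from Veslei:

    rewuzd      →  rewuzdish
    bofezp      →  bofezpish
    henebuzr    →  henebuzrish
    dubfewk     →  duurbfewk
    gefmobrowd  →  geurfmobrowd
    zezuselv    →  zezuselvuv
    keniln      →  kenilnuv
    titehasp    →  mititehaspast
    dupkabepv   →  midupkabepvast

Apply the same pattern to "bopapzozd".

rewuzd and gefmobrowd both end in -d yet inflect differently (rewuzdish, geurfmobrowd), so the final letter is not what conditions the rule; the second-to-last letter is.
"bopapzozd" has second-to-last letter 'z'. The stems whose second-to-last letter is 'z' (rewuzd → rewuzdish, bofezp → bofezpish, henebuzr → henebuzrish) add -ish.
So bopapzozd → bopapzozdish.

bopapzozdish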